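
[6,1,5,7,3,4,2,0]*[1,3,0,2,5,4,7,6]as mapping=[0→7,1→3,2→4,3→6,4→2,5→5,6→0,7→1]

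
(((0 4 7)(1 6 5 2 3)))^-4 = (0 7 4)(1 6 5 2 3)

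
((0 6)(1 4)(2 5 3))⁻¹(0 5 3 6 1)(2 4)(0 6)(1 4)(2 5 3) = (0 4 6 3 2)(1 5)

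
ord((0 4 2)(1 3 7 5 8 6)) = 6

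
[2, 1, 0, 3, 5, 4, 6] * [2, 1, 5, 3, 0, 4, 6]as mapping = [0→5, 1→1, 2→2, 3→3, 4→4, 5→0, 6→6]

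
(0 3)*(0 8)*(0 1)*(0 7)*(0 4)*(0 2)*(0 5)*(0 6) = (0 3 8 1 7 4 2 5 6)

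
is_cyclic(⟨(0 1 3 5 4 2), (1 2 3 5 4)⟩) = no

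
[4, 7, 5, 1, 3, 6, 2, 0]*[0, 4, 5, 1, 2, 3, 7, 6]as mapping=[0→2, 1→6, 2→3, 3→4, 4→1, 5→7, 6→5, 7→0]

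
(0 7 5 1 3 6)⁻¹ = (0 6 3 1 5 7)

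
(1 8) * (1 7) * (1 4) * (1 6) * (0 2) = (0 2)(1 8 7 4 6)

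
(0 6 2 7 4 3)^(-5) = (0 6 2 7 4 3)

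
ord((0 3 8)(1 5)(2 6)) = 6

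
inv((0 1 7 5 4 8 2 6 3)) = (0 3 6 2 8 4 5 7 1)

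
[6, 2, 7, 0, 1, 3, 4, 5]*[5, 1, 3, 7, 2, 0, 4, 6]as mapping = [0→4, 1→3, 2→6, 3→5, 4→1, 5→7, 6→2, 7→0]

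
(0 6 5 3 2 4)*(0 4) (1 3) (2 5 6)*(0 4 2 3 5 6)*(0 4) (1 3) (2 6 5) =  (0 1 2) (3 5) (4 6) 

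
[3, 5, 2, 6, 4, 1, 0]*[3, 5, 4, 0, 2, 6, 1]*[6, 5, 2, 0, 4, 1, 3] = [6, 3, 4, 5, 2, 1, 0]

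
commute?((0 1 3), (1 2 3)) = no:(0 1 3)*(1 2 3) = (0 2 3), (1 2 3)*(0 1 3) = (0 1 2)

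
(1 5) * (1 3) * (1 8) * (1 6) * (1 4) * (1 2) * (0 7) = (0 7)(1 5 3 8 6 4 2)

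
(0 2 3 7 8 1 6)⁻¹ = (0 6 1 8 7 3 2)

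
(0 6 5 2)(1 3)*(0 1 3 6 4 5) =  (0 4 5 2 1 6)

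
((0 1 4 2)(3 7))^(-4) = ()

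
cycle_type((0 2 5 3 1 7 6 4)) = 8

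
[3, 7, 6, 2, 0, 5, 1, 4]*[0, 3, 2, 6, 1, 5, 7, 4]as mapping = [0→6, 1→4, 2→7, 3→2, 4→0, 5→5, 6→3, 7→1]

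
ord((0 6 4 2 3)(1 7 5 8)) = 20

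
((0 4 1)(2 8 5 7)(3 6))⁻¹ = (0 1 4)(2 7 5 8)(3 6)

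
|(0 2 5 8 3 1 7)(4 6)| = 14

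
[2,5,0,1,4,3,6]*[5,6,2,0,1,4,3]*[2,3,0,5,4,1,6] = [0,4,1,6,3,2,5]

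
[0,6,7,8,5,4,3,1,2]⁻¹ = [0,7,8,6,5,4,1,2,3]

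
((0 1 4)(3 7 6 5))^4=(0 1 4)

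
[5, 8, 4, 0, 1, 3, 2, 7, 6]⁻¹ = [3, 4, 6, 5, 2, 0, 8, 7, 1]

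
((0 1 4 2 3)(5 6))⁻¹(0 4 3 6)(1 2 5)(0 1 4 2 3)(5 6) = (0 5 1 2)(3 6 4)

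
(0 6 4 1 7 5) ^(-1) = (0 5 7 1 4 6) 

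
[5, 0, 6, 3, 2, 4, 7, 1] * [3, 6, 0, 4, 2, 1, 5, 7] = [1, 3, 5, 4, 0, 2, 7, 6]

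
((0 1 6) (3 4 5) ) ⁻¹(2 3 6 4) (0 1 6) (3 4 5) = (0 5 2 4) 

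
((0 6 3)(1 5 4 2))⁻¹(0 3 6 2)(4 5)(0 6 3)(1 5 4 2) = (0 3 1 6)(2 4)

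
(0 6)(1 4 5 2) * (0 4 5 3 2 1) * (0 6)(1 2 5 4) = (1 4 3 5 2 6)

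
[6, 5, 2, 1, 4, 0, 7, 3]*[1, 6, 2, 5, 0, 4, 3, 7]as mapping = [0→3, 1→4, 2→2, 3→6, 4→0, 5→1, 6→7, 7→5]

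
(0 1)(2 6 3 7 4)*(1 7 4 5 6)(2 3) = (0 7 5 6 2 1)(3 4)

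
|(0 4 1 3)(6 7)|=4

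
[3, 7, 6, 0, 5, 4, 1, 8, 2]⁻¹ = [3, 6, 8, 0, 5, 4, 2, 1, 7]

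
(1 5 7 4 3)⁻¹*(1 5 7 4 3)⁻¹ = (1 4 5 3 7)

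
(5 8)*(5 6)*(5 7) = (5 8 6 7)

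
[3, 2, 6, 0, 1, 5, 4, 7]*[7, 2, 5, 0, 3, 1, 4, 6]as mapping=[0→0, 1→5, 2→4, 3→7, 4→2, 5→1, 6→3, 7→6]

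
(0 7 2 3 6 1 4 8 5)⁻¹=(0 5 8 4 1 6 3 2 7)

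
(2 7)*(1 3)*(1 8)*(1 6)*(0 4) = (0 4)(1 3 8 6)(2 7)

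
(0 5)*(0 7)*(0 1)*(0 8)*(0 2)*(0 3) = (0 5 7 1 8 2 3)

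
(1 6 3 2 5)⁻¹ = (1 5 2 3 6)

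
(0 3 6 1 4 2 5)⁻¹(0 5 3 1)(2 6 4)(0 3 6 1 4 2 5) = (0 6 4 3)(1 2 5)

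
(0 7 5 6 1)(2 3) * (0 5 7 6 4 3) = (0 6 1 5 4 3 2)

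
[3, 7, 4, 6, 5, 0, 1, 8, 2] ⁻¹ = [5, 6, 8, 0, 2, 4, 3, 1, 7] 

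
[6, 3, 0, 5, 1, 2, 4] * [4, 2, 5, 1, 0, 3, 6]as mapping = [0→6, 1→1, 2→4, 3→3, 4→2, 5→5, 6→0]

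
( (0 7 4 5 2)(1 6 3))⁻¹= (0 2 5 4 7)(1 3 6)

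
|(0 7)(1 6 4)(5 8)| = 6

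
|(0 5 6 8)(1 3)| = 4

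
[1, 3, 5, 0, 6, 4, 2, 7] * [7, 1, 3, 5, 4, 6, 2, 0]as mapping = [0→1, 1→5, 2→6, 3→7, 4→2, 5→4, 6→3, 7→0]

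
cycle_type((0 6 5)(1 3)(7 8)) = 2^2.3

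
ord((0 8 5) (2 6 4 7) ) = 12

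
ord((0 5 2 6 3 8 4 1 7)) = 9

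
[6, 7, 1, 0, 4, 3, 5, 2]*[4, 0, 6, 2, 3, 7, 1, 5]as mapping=[0→1, 1→5, 2→0, 3→4, 4→3, 5→2, 6→7, 7→6]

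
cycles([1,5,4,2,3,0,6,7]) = (0 1 5)(2 4 3)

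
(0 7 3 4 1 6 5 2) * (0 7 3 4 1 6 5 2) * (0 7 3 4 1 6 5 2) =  (0 4 5 7 1 2 3 6)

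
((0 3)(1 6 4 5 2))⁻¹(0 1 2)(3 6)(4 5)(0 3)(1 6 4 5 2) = (0 4)(1 3 6)(2 5)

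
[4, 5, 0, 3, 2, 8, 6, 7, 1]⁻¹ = [2, 8, 4, 3, 0, 1, 6, 7, 5]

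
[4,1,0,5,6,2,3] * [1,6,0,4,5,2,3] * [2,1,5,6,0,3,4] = [3,4,1,5,6,2,0]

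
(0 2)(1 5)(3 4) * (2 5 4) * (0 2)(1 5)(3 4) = (0 1 3)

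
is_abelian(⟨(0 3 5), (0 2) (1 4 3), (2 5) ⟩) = no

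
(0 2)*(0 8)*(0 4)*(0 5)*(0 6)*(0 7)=(0 2 8 4 5 6 7)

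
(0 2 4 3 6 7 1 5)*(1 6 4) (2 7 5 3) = (0 7 6 5) (1 3 4 2) 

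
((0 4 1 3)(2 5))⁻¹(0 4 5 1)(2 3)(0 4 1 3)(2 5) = (0 5)(1 2 3 4)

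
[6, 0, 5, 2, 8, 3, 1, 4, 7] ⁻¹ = [1, 6, 3, 5, 7, 2, 0, 8, 4] 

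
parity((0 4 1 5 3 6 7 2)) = odd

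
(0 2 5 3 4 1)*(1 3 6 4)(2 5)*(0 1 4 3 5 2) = (0 2)(3 4 5 6)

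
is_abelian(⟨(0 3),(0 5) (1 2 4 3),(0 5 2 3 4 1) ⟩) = no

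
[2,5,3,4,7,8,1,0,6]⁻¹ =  [7,6,0,2,3,1,8,4,5]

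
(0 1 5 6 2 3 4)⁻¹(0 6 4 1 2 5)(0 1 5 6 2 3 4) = (0 5 3 6 1 2)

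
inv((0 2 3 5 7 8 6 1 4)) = (0 4 1 6 8 7 5 3 2)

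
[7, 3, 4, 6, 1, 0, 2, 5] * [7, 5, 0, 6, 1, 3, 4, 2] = [2, 6, 1, 4, 5, 7, 0, 3]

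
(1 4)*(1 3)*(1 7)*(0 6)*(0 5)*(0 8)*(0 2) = (0 6 5 8 2) (1 4 3 7) 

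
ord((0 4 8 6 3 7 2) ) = 7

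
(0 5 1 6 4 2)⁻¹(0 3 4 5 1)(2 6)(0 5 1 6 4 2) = (0 4)(1 6 5 3 2)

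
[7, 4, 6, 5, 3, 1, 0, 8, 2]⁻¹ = [6, 5, 8, 4, 1, 3, 2, 0, 7]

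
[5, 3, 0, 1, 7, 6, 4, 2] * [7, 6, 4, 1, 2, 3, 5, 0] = [3, 1, 7, 6, 0, 5, 2, 4]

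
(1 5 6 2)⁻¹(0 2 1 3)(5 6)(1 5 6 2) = (0 1 5 3)(2 6)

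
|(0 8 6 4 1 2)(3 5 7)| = 6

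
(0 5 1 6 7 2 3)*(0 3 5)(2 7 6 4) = (1 4 2 5)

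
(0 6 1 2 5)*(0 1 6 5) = (0 5 1 2)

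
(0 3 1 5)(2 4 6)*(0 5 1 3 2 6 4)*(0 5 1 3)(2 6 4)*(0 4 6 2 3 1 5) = (0 2)(3 4)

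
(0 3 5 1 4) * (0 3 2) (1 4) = (0 2) (3 5 4) 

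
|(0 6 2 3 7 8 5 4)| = 8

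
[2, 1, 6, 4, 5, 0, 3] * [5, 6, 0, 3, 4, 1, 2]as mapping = [0→0, 1→6, 2→2, 3→4, 4→1, 5→5, 6→3]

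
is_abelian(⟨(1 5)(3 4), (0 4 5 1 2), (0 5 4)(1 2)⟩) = no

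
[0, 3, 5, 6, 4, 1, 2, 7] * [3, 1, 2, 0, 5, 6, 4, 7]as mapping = [0→3, 1→0, 2→6, 3→4, 4→5, 5→1, 6→2, 7→7]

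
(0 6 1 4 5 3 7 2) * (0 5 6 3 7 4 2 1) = (0 3 4 6) (1 2 5 7) 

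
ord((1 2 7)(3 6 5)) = 3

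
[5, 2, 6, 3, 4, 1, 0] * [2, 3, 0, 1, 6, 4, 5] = [4, 0, 5, 1, 6, 3, 2]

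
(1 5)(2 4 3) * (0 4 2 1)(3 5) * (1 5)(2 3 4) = (0 2 3 5)(1 4)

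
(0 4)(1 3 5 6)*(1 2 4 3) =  (0 3 5 6 2 4)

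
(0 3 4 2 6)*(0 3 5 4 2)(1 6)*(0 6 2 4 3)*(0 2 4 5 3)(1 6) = (0 3 5)(1 4)(2 6)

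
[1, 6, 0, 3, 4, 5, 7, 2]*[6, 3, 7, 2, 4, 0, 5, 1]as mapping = [0→3, 1→5, 2→6, 3→2, 4→4, 5→0, 6→1, 7→7]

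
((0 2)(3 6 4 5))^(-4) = ()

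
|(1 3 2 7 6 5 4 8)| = 8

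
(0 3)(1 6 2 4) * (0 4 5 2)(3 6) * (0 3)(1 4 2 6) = (0 1)(2 5 6 3)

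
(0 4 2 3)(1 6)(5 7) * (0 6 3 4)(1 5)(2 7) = (1 3 6 5 2 4 7)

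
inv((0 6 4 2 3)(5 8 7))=(0 3 2 4 6)(5 7 8)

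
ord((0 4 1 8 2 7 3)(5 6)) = 14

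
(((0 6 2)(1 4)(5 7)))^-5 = (0 6 2)(1 4)(5 7)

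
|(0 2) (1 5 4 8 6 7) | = 6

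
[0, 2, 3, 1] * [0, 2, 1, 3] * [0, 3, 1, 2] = [0, 3, 2, 1]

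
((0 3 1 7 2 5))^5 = (0 5 2 7 1 3)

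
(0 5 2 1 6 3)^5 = (0 3 6 1 2 5)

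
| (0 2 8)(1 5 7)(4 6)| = 6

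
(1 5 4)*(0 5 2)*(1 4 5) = (0 1 2)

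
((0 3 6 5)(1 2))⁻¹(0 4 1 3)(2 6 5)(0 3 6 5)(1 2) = (0 1 5)(2 6 3 4)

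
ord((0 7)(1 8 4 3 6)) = 10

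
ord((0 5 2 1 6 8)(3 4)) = 6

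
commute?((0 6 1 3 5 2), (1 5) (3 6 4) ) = no:(0 6 1 3 5 2)*(1 5) (3 6 4) = (0 4 3 1 6 5 2), (1 5) (3 6 4)*(0 6 1 3 5 2) = (0 6 4 5 3 1 2) 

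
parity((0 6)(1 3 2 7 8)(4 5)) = even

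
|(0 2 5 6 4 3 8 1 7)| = 9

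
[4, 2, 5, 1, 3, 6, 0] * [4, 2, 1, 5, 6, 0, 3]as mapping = [0→6, 1→1, 2→0, 3→2, 4→5, 5→3, 6→4]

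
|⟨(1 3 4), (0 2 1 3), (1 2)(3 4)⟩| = 120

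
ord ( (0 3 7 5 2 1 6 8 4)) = 9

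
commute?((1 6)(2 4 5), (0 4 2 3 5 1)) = no:(1 6)(2 4 5)*(0 4 2 3 5 1) = (0 4 1 6)(3 5), (0 4 2 3 5 1)*(1 6)(2 4 5) = (0 5 6 1)(2 3)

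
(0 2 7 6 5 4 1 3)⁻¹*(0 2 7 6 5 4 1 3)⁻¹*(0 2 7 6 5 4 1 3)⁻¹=(0 4 7 3 5 2 1 6)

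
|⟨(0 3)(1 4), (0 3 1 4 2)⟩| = 60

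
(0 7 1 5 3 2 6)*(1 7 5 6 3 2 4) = (0 5 2 3 4 1 6)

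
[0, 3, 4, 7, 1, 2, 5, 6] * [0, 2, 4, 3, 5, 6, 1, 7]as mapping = [0→0, 1→3, 2→5, 3→7, 4→2, 5→4, 6→6, 7→1]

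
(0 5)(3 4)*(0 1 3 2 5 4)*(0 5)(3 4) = (0 3 5 1 4 2)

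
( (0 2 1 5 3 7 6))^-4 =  (0 5 6 1 7 2 3)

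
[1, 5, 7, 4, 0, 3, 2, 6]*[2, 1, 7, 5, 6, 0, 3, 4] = [1, 0, 4, 6, 2, 5, 7, 3]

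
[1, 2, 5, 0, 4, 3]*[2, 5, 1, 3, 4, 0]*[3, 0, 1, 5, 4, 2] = [2, 0, 3, 1, 4, 5]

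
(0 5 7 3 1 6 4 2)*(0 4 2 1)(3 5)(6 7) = (0 3)(1 7 5 6 2 4)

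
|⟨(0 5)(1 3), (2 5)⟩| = 12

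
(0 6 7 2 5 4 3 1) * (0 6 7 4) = (0 7 2 5)(1 6 4 3)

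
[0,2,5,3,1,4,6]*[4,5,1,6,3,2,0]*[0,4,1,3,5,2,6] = [5,4,1,6,2,3,0]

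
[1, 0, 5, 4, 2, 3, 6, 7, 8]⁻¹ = [1, 0, 4, 5, 3, 2, 6, 7, 8]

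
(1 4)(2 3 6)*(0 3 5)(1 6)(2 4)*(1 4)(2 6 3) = (0 2 5)(1 6)(3 4)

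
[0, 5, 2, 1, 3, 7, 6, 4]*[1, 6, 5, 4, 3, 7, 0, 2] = [1, 7, 5, 6, 4, 2, 0, 3]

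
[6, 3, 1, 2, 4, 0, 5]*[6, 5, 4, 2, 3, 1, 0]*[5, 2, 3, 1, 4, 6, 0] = [5, 3, 6, 4, 1, 0, 2]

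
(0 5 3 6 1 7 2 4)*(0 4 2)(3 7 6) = (0 5 7)(1 6)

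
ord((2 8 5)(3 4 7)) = 3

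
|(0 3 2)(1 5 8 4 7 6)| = 6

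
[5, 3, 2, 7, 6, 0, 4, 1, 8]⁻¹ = [5, 7, 2, 1, 6, 0, 4, 3, 8]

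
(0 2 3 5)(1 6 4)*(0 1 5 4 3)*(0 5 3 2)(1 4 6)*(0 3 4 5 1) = (0 3 6 2 1)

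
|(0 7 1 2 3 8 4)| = 7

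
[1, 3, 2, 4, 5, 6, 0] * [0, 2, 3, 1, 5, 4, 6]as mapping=[0→2, 1→1, 2→3, 3→5, 4→4, 5→6, 6→0]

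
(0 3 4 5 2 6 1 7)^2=(0 4 2 1)(3 5 6 7)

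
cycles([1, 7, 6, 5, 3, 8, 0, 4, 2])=(0 1 7 4 3 5 8 2 6)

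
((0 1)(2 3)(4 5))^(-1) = (0 1)(2 3)(4 5)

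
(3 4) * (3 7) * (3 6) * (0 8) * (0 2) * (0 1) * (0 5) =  (0 8 2 1 5)(3 4 7 6)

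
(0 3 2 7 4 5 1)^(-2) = (0 5 7 3 1 4 2)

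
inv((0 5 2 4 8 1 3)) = (0 3 1 8 4 2 5)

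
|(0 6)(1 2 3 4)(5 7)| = 4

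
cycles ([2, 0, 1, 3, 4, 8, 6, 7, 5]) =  (0 2 1)(5 8)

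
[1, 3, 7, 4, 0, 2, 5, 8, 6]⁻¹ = [4, 0, 5, 1, 3, 6, 8, 2, 7]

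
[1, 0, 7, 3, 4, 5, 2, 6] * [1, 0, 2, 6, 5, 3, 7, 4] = [0, 1, 4, 6, 5, 3, 2, 7]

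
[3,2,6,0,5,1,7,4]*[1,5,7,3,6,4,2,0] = [3,7,2,1,4,5,0,6]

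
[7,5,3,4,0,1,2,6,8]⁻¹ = [4,5,6,2,3,1,7,0,8]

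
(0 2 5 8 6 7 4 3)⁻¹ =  (0 3 4 7 6 8 5 2)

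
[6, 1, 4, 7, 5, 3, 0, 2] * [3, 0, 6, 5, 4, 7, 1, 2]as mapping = [0→1, 1→0, 2→4, 3→2, 4→7, 5→5, 6→3, 7→6]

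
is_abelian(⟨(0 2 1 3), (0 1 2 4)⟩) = no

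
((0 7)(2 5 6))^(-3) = (0 7)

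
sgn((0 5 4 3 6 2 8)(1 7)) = -1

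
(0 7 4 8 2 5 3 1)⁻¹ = (0 1 3 5 2 8 4 7)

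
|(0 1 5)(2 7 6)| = 3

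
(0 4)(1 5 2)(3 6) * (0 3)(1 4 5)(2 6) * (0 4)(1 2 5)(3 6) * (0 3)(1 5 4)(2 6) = (0 5)(1 6)(2 3 4)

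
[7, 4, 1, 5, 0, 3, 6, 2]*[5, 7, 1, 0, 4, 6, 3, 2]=[2, 4, 7, 6, 5, 0, 3, 1]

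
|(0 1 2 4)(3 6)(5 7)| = 4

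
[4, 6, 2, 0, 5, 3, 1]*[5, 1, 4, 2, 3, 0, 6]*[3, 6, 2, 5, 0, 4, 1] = [5, 1, 0, 4, 3, 2, 6]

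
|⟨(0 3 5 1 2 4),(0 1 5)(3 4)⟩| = 720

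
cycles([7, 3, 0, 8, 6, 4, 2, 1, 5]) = (0 7 1 3 8 5 4 6 2) 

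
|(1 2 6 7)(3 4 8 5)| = 4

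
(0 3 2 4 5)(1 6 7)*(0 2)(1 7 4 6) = (0 3)(2 6 4 5)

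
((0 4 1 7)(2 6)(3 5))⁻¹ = (0 7 1 4)(2 6)(3 5)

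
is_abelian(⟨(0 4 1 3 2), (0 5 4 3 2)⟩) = no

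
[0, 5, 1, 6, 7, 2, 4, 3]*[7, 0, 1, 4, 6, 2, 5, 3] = [7, 2, 0, 5, 3, 1, 6, 4]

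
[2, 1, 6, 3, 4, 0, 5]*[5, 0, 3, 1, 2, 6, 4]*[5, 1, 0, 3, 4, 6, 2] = [3, 5, 4, 1, 0, 6, 2]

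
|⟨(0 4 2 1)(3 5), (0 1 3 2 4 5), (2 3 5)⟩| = 720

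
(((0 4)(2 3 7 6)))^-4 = ()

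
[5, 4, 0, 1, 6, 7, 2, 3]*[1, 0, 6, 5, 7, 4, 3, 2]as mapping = [0→4, 1→7, 2→1, 3→0, 4→3, 5→2, 6→6, 7→5]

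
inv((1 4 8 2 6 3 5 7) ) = (1 7 5 3 6 2 8 4) 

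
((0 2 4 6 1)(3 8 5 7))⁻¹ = (0 1 6 4 2)(3 7 5 8)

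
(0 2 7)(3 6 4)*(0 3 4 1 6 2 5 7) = (0 5 7 3 2)(1 6)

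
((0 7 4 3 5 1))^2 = (0 4 5)(1 7 3)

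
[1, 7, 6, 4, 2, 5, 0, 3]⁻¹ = [6, 0, 4, 7, 3, 5, 2, 1]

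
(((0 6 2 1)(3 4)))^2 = (0 2)(1 6)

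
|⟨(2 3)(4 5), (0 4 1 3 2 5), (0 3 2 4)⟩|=720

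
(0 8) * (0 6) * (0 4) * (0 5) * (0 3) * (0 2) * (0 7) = (0 8 6 4 5 3 2 7)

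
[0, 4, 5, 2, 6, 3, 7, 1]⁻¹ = [0, 7, 3, 5, 1, 2, 4, 6]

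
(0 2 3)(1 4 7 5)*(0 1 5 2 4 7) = (0 4)(1 7 2 3)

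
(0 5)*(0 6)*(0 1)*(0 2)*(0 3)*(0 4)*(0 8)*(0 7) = (0 5 6 1 2 3 4 8 7)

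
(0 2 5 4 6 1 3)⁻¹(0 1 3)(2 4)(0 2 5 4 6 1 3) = (0 2 3)(5 6)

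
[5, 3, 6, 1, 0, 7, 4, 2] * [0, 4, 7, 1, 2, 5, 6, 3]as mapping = [0→5, 1→1, 2→6, 3→4, 4→0, 5→3, 6→2, 7→7]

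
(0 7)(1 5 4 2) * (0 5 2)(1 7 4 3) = (0 4)(1 2 7 5 3)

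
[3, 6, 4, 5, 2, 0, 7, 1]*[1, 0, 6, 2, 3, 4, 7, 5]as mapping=[0→2, 1→7, 2→3, 3→4, 4→6, 5→1, 6→5, 7→0]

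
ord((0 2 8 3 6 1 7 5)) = 8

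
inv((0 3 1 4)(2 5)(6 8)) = (0 4 1 3)(2 5)(6 8)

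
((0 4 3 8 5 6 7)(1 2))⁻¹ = (0 7 6 5 8 3 4)(1 2)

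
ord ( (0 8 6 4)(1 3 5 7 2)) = 20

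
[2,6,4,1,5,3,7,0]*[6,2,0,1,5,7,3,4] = [0,3,5,2,7,1,4,6]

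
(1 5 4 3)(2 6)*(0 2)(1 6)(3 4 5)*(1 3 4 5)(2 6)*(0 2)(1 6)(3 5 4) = (0 1 3)(2 5 6)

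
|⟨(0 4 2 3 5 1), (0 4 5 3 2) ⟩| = 720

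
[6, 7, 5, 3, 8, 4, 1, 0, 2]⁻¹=[7, 6, 8, 3, 5, 2, 0, 1, 4]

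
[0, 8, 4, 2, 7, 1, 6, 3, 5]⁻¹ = [0, 5, 3, 7, 2, 8, 6, 4, 1]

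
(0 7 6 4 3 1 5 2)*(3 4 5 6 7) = (0 3 1 6 5 2)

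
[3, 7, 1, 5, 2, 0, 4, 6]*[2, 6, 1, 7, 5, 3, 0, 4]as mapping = [0→7, 1→4, 2→6, 3→3, 4→1, 5→2, 6→5, 7→0]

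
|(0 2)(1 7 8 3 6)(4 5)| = 10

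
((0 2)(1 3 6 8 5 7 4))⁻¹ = (0 2)(1 4 7 5 8 6 3)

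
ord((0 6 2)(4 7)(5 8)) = 6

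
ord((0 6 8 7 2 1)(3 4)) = 6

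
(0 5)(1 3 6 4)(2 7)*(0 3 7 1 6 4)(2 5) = (0 2 1 7 5 3 4 6)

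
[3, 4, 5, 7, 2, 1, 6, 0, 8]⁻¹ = [7, 5, 4, 0, 1, 2, 6, 3, 8]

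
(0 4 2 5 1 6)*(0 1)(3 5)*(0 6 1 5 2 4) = (2 3)(5 6)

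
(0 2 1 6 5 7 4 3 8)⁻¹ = (0 8 3 4 7 5 6 1 2)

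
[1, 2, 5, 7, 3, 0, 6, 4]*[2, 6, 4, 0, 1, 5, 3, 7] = [6, 4, 5, 7, 0, 2, 3, 1]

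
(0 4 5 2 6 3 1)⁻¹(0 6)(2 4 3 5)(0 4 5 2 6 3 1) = (1 2 6 5)(3 4)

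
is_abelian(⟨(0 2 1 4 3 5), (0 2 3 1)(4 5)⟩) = no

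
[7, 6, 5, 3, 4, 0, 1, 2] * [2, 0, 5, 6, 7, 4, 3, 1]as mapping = [0→1, 1→3, 2→4, 3→6, 4→7, 5→2, 6→0, 7→5]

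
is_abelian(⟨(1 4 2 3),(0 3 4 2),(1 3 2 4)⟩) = no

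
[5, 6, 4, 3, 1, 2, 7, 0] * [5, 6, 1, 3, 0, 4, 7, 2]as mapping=[0→4, 1→7, 2→0, 3→3, 4→6, 5→1, 6→2, 7→5]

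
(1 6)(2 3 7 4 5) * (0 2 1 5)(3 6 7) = (0 2 6 5 1 7 4)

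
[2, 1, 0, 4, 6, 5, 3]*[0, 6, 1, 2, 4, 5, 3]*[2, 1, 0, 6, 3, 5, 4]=[1, 4, 2, 3, 6, 5, 0]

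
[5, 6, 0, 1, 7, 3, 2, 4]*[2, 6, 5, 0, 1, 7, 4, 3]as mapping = [0→7, 1→4, 2→2, 3→6, 4→3, 5→0, 6→5, 7→1]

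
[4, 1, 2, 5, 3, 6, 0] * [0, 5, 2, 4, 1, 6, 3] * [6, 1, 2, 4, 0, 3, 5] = [1, 3, 2, 5, 0, 4, 6]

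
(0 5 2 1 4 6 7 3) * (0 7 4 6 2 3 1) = (0 5 3 7 1 6 4 2)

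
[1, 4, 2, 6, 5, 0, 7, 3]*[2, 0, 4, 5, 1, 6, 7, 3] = [0, 1, 4, 7, 6, 2, 3, 5]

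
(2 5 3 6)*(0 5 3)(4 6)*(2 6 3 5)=(0 2 5)(3 4)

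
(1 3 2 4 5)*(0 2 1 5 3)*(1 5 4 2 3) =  (0 3 5 4 1)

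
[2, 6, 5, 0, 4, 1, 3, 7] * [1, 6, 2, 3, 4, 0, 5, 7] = [2, 5, 0, 1, 4, 6, 3, 7]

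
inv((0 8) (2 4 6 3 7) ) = (0 8) (2 7 3 6 4) 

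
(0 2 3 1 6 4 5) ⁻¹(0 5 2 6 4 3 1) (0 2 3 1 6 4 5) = (0 3 4 5 1 6 2) 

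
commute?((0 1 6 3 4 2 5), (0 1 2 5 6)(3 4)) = no:(0 1 6 3 4 2 5)*(0 1 2 5 6)(3 4) = (0 2 6 4 5 1), (0 1 2 5 6)(3 4)*(0 1 6 3 4 2 5) = (0 6 1 5 3 2)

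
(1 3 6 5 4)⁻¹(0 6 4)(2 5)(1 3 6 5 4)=(0 5 1)(2 4)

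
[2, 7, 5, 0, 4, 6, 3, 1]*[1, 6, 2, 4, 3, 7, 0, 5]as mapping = [0→2, 1→5, 2→7, 3→1, 4→3, 5→0, 6→4, 7→6]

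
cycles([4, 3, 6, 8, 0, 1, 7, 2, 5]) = (0 4)(1 3 8 5)(2 6 7)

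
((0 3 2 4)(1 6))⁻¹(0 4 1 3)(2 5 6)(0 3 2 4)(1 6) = (0 6 2 3)(1 4 5)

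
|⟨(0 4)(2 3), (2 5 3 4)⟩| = 120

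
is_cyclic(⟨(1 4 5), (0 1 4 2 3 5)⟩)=no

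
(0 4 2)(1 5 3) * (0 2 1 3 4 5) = (0 5 4 1)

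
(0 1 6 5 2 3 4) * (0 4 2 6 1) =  (2 3)(5 6)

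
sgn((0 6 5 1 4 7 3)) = 1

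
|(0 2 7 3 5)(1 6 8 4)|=20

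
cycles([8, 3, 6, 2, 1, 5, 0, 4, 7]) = (0 8 7 4 1 3 2 6)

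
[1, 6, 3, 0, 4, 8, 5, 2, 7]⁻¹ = [3, 0, 7, 2, 4, 6, 1, 8, 5]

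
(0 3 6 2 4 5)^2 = (0 6 4)(2 5 3)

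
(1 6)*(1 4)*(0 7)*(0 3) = (0 7 3)(1 6 4)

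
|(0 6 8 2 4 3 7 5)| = 8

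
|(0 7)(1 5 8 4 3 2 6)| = 14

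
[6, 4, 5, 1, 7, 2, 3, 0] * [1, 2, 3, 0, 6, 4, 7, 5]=[7, 6, 4, 2, 5, 3, 0, 1]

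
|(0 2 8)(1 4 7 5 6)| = 15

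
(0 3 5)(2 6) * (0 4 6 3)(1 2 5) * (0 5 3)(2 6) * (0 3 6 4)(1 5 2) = (0 2 3 5)(1 4)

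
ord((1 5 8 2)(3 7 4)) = 12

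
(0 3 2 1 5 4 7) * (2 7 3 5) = (0 5 4 3 7)(1 2)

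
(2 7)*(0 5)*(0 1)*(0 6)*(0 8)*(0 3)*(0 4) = (0 5 1 6 8 3 4)(2 7)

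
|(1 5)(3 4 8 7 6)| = 10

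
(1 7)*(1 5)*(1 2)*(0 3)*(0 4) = (0 3 4)(1 7 5 2)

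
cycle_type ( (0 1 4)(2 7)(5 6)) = 2^2.3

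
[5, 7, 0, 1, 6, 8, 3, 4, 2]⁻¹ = [2, 3, 8, 6, 7, 0, 4, 1, 5]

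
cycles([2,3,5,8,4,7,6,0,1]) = (0 2 5 7)(1 3 8)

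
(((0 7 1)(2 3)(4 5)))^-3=(2 3)(4 5)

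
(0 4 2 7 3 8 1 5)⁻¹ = (0 5 1 8 3 7 2 4)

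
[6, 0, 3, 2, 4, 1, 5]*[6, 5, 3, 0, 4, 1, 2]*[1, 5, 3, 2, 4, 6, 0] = [3, 0, 1, 2, 4, 6, 5]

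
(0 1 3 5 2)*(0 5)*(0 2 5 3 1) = (2 3)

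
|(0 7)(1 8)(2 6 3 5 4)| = 10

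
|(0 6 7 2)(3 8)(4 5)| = 4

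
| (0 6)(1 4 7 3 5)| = 10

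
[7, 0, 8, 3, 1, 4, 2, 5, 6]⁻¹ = [1, 4, 6, 3, 5, 7, 8, 0, 2]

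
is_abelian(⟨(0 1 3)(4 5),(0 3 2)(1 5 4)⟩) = no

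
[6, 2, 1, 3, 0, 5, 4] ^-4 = [4, 1, 2, 3, 6, 5, 0] 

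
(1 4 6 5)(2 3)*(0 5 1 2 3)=(0 5 2)(1 4 6)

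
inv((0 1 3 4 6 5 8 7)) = (0 7 8 5 6 4 3 1)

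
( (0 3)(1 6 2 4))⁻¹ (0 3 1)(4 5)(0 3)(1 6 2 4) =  (0 6 3)(1 5)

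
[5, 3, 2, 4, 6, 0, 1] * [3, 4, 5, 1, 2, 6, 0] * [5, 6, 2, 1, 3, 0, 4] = [4, 6, 0, 2, 5, 1, 3]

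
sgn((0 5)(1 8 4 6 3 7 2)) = -1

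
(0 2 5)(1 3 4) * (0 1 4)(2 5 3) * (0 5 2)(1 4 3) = (0 2 1)(3 5 4)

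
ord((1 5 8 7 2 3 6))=7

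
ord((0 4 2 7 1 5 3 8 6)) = 9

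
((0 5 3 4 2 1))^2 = (0 3 2)(1 5 4)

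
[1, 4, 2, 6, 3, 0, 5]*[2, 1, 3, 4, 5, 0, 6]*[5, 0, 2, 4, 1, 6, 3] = [0, 6, 4, 3, 1, 2, 5]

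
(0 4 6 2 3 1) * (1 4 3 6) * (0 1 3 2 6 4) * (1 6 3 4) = (0 2 1 6 3)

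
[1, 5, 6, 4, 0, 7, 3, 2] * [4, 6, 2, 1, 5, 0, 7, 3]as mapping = [0→6, 1→0, 2→7, 3→5, 4→4, 5→3, 6→1, 7→2]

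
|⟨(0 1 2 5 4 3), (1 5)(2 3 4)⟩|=720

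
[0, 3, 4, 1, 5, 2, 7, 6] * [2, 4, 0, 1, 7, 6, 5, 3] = [2, 1, 7, 4, 6, 0, 3, 5]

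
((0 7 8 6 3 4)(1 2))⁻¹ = (0 4 3 6 8 7)(1 2)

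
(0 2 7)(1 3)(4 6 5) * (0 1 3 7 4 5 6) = (0 2 4)(1 7)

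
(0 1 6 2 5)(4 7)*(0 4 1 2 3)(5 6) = (0 2 6 3)(1 5 4 7)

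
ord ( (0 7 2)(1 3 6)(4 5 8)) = 3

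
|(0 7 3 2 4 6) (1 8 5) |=6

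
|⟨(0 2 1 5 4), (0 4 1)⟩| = 60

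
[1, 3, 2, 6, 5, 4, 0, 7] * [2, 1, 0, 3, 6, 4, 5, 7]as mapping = [0→1, 1→3, 2→0, 3→5, 4→4, 5→6, 6→2, 7→7]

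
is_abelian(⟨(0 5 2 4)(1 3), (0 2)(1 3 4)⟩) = no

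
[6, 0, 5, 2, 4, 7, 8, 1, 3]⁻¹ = [1, 7, 3, 8, 4, 2, 0, 5, 6]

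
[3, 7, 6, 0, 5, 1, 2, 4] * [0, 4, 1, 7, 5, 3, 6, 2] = [7, 2, 6, 0, 3, 4, 1, 5]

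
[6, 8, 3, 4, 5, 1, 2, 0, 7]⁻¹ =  [7, 5, 6, 2, 3, 4, 0, 8, 1]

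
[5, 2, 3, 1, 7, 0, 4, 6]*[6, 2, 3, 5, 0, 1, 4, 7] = [1, 3, 5, 2, 7, 6, 0, 4]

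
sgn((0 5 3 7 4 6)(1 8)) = 1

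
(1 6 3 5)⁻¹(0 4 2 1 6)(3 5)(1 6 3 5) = (0 4 2 6 3)(1 5)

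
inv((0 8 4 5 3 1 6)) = (0 6 1 3 5 4 8)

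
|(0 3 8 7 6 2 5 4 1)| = 9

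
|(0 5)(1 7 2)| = 6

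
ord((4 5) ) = 2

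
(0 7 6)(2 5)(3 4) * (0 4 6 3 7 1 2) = (0 1 2 5)(3 6 4 7)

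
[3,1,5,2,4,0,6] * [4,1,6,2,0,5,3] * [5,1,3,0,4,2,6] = [3,1,2,6,5,4,0]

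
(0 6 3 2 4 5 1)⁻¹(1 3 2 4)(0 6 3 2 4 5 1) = (0 2 4 5)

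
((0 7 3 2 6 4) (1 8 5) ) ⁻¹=(0 4 6 2 3 7) (1 5 8) 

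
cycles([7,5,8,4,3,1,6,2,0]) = (0 7 2 8)(1 5)(3 4)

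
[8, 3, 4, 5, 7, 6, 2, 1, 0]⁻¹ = [8, 7, 6, 1, 2, 3, 5, 4, 0]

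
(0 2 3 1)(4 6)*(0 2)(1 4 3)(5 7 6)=(1 2)(3 4 5 7 6)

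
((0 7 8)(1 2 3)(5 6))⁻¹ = (0 8 7)(1 3 2)(5 6)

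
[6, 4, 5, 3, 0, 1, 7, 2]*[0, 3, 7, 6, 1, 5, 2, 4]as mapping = [0→2, 1→1, 2→5, 3→6, 4→0, 5→3, 6→4, 7→7]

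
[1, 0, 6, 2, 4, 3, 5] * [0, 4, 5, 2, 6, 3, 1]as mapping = [0→4, 1→0, 2→1, 3→5, 4→6, 5→2, 6→3]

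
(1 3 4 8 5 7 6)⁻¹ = (1 6 7 5 8 4 3)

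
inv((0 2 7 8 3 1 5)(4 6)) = (0 5 1 3 8 7 2)(4 6)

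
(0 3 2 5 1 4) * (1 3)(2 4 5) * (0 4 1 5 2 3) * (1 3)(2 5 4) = (0 4 2 1 5)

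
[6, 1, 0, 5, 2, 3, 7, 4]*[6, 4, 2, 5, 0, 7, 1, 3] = [1, 4, 6, 7, 2, 5, 3, 0]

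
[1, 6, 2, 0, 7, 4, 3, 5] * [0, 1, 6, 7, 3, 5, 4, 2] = [1, 4, 6, 0, 2, 3, 7, 5]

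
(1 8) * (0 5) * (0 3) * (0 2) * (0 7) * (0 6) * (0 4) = (0 5 3 2 7 6 4)(1 8)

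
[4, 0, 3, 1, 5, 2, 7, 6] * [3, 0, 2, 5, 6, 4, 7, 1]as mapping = [0→6, 1→3, 2→5, 3→0, 4→4, 5→2, 6→1, 7→7]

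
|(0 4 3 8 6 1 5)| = 7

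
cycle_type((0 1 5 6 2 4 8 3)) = 8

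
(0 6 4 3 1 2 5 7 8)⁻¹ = (0 8 7 5 2 1 3 4 6)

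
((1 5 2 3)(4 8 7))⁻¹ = (1 3 2 5)(4 7 8)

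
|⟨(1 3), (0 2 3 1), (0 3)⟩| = 24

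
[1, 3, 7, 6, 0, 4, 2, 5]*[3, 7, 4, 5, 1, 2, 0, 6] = [7, 5, 6, 0, 3, 1, 4, 2]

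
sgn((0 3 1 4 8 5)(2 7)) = 1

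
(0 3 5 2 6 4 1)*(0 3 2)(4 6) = (0 2 4 1 3 5)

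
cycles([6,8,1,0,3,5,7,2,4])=(0 6 7 2 1 8 4 3)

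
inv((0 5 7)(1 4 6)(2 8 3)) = (0 7 5)(1 6 4)(2 3 8)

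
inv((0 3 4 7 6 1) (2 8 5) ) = (0 1 6 7 4 3) (2 5 8) 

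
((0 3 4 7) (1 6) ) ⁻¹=(0 7 4 3) (1 6) 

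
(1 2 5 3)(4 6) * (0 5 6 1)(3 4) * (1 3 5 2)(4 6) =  (0 2 4 3)(5 6)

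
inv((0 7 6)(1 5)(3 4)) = (0 6 7)(1 5)(3 4)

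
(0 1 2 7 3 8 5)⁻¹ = (0 5 8 3 7 2 1)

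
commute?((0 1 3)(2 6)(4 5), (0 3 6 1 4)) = no:(0 1 3)(2 6)(4 5) * (0 3 6 1 4) = (0 4 5)(1 6 2), (0 3 6 1 4) * (0 1 3)(2 6)(4 5) = (1 5 4)(2 6 3)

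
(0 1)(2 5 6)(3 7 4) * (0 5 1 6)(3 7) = (0 6 2 1 5)(4 7)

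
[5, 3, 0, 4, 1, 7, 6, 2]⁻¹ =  [2, 4, 7, 1, 3, 0, 6, 5]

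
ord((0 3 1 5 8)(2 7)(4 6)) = 10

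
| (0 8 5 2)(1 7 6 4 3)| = 20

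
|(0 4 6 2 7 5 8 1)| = 8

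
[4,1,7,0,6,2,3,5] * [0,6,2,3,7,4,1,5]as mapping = [0→7,1→6,2→5,3→0,4→1,5→2,6→3,7→4]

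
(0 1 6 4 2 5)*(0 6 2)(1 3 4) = (0 3 4)(1 2 5 6)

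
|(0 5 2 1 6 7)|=6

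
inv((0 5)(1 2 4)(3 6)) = (0 5)(1 4 2)(3 6)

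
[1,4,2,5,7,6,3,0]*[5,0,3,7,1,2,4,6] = [0,1,3,2,6,4,7,5]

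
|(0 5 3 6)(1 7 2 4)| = 4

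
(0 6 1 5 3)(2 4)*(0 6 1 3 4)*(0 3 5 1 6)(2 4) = (0 6 5 2 3)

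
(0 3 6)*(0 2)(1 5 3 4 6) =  (0 4 6 2)(1 5 3)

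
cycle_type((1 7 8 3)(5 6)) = 2.4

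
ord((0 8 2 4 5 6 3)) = 7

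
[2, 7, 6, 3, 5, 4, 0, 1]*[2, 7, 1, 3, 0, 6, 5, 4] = [1, 4, 5, 3, 6, 0, 2, 7]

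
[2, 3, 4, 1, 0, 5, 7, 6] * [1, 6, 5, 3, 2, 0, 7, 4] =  [5, 3, 2, 6, 1, 0, 4, 7]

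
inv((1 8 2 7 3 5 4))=(1 4 5 3 7 2 8)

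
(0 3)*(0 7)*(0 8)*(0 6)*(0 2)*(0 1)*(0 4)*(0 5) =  (0 3 7 8 6 2 1 4 5)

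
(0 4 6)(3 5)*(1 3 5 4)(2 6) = (0 1 3 4 2 6)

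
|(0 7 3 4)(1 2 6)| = 12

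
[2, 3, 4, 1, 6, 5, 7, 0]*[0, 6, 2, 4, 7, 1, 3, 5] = [2, 4, 7, 6, 3, 1, 5, 0]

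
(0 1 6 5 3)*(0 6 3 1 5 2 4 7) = (0 5 1 3 6 2 4 7)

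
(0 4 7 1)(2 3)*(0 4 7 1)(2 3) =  (0 7)(1 4)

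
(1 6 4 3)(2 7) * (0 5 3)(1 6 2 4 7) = (0 5 3 6 7 4)(1 2)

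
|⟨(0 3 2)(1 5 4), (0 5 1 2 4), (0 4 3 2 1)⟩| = 60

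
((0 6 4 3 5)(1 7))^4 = (0 5 3 4 6)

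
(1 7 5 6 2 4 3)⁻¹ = (1 3 4 2 6 5 7)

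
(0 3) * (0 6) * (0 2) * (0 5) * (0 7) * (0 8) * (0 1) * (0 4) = (0 3 6 2 5 7 8 1 4)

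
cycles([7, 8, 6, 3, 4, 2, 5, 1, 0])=(0 7 1 8)(2 6 5)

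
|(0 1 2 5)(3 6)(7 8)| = 4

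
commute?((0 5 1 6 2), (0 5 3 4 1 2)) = no:(0 5 1 6 2)*(0 5 3 4 1 2) = (0 3 4 1 6)(2 5), (0 5 3 4 1 2)*(0 5 1 6 2) = (0 1)(2 5 3 4 6)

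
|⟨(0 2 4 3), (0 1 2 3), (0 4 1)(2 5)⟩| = 720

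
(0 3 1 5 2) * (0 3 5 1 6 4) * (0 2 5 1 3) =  (0 1 3 6 4 2)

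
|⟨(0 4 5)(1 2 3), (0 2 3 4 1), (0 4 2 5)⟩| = 120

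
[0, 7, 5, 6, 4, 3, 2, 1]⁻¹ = [0, 7, 6, 5, 4, 2, 3, 1]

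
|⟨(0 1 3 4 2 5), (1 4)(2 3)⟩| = 36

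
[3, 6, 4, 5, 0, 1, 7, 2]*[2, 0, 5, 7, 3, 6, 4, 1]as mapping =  [0→7, 1→4, 2→3, 3→6, 4→2, 5→0, 6→1, 7→5]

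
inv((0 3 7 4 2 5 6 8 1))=(0 1 8 6 5 2 4 7 3)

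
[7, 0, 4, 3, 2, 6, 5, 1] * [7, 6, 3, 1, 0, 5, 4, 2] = [2, 7, 0, 1, 3, 4, 5, 6]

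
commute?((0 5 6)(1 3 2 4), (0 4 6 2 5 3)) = no:(0 5 6)(1 3 2 4)*(0 4 6 2 5 3) = (0 3 5 2 6 4 1), (0 4 6 2 5 3)*(0 5 6)(1 3 2 4) = (0 1 3 5 2 6 4)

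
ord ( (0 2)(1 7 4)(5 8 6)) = 6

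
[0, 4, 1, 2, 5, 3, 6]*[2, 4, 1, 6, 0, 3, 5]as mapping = [0→2, 1→0, 2→4, 3→1, 4→3, 5→6, 6→5]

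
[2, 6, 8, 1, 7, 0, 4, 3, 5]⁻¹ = [5, 3, 0, 7, 6, 8, 1, 4, 2]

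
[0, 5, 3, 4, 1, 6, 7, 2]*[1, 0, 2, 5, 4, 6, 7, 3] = [1, 6, 5, 4, 0, 7, 3, 2]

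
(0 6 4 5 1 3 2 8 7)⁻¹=(0 7 8 2 3 1 5 4 6)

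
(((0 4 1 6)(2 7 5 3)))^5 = (0 4 1 6)(2 7 5 3)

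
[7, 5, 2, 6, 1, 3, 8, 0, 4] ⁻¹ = [7, 4, 2, 5, 8, 1, 3, 0, 6] 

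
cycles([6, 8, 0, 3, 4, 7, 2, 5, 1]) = (0 6 2)(1 8)(5 7)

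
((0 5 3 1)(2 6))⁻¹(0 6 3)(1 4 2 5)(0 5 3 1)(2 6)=(0 4 6 3)(1 5 2)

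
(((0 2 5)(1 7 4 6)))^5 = (0 5 2)(1 7 4 6)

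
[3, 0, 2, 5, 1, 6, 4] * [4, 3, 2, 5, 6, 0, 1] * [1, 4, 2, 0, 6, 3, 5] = [3, 6, 2, 1, 0, 4, 5]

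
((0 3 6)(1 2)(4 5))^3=(1 2)(4 5)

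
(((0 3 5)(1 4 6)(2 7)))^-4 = (0 5 3)(1 6 4)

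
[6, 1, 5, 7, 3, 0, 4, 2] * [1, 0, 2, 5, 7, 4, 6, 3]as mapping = [0→6, 1→0, 2→4, 3→3, 4→5, 5→1, 6→7, 7→2]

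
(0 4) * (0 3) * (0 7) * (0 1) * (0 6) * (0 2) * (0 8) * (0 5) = (0 4 3 7 1 6 2 8 5)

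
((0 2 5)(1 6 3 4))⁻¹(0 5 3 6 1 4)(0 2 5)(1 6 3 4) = (0 4 3 6 1 2)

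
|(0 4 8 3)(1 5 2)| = 12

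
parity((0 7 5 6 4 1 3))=even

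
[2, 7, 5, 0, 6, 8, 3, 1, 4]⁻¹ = [3, 7, 0, 6, 8, 2, 4, 1, 5]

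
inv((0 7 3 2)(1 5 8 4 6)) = (0 2 3 7)(1 6 4 8 5)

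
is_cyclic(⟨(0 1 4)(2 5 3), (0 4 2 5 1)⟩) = no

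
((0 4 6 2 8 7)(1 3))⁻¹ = (0 7 8 2 6 4)(1 3)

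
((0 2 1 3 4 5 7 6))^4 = (0 4)(1 7)(2 5)(3 6)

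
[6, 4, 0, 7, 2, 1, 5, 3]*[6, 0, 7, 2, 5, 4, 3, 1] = [3, 5, 6, 1, 7, 0, 4, 2]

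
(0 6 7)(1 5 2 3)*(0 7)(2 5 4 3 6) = (0 2 6)(1 4 3)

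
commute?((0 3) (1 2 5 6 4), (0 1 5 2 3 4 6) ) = no:(0 3) (1 2 5 6 4)*(0 1 5 2 3 4 6) = (0 4 5) (1 3), (0 1 5 2 3 4 6)*(0 3) (1 2 5 6 4) = (0 2) (1 6 3) 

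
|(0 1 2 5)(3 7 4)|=12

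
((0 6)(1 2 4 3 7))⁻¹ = (0 6)(1 7 3 4 2)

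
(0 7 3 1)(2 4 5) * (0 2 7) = (1 2 4 5 7 3)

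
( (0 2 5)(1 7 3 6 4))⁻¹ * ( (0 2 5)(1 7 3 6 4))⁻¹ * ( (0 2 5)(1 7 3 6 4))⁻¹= (1 3 4 7 6)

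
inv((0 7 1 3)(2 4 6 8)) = (0 3 1 7)(2 8 6 4)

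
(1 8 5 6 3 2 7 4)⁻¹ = (1 4 7 2 3 6 5 8)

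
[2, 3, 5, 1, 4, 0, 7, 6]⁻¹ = [5, 3, 0, 1, 4, 2, 7, 6]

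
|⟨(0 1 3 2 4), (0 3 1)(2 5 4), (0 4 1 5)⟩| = 720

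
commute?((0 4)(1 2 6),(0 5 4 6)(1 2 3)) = no:(0 4)(1 2 6)*(0 5 4 6)(1 2 3) = (0 6 2)(1 3)(4 5),(0 5 4 6)(1 2 3)*(0 4)(1 2 6) = (0 5)(1 6 4)(2 3)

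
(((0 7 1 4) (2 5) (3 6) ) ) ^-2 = (0 1) (4 7) 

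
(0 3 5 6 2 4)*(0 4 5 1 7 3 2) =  (0 2 5 6)(1 7 3)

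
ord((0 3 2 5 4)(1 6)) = 10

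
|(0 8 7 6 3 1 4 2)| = 8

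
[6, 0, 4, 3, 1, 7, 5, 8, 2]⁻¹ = [1, 4, 8, 3, 2, 6, 0, 5, 7]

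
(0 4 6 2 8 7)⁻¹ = (0 7 8 2 6 4)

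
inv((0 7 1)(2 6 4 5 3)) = (0 1 7)(2 3 5 4 6)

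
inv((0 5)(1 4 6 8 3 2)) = (0 5)(1 2 3 8 6 4)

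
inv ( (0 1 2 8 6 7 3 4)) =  (0 4 3 7 6 8 2 1)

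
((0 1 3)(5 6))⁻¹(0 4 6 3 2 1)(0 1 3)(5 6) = (0 2 3 1 4 5)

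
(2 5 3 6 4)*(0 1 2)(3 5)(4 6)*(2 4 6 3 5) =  (0 1 4)(2 5)(3 6)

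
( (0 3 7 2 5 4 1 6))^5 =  (0 4 7 6 5 3 1 2)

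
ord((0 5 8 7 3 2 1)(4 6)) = 14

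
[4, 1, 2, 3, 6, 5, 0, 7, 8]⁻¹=[6, 1, 2, 3, 0, 5, 4, 7, 8]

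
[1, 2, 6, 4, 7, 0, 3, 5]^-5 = [6, 3, 4, 5, 0, 2, 7, 1]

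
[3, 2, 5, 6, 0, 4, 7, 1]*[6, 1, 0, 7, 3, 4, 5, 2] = [7, 0, 4, 5, 6, 3, 2, 1]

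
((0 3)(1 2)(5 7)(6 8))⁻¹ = (0 3)(1 2)(5 7)(6 8)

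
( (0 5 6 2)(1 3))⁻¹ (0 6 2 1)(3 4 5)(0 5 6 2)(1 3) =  (0 3 5 2)(1 4 6)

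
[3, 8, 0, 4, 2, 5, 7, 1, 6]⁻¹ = [2, 7, 4, 0, 3, 5, 8, 6, 1]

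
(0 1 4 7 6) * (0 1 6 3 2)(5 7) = (0 6 1 4 5 7 3 2)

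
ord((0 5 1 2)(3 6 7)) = 12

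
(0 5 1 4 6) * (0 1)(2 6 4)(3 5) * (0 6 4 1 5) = (0 3)(1 2 4)(5 6)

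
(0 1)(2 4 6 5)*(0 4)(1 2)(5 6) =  (0 2)(1 4 5)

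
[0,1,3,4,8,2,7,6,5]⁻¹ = [0,1,5,2,3,8,7,6,4]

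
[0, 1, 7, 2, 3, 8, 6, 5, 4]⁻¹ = [0, 1, 3, 4, 8, 7, 6, 2, 5]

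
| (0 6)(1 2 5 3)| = 4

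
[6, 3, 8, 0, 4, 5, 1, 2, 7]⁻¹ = [3, 6, 7, 1, 4, 5, 0, 8, 2]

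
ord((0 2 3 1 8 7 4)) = 7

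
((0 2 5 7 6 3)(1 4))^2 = (0 5 6)(2 7 3)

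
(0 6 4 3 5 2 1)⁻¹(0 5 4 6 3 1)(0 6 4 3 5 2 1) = (0 6 2 3 4 5)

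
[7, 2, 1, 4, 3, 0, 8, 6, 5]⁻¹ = [5, 2, 1, 4, 3, 8, 7, 0, 6]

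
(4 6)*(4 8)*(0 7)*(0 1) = (0 7 1)(4 6 8)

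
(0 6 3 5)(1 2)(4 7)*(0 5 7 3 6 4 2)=(0 4 3 7 2 1)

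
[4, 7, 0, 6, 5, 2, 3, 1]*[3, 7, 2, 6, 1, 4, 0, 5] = [1, 5, 3, 0, 4, 2, 6, 7]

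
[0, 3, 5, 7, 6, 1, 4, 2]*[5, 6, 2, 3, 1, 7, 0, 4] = [5, 3, 7, 4, 0, 6, 1, 2]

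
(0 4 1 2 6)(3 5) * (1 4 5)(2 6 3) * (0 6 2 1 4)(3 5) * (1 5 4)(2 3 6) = (0 6 2 4)(1 3)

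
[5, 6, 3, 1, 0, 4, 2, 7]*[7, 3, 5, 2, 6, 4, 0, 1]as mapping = [0→4, 1→0, 2→2, 3→3, 4→7, 5→6, 6→5, 7→1]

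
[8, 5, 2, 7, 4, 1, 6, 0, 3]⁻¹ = [7, 5, 2, 8, 4, 1, 6, 3, 0]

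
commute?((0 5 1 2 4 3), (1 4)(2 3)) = no:(0 5 1 2 4 3) * (1 4)(2 3) = (0 5 4 2 1 3), (1 4)(2 3) * (0 5 1 2 4 3) = (0 5 1 3 4 2)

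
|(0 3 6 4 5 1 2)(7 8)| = 14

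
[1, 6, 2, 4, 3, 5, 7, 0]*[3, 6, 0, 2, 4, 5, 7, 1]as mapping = [0→6, 1→7, 2→0, 3→4, 4→2, 5→5, 6→1, 7→3]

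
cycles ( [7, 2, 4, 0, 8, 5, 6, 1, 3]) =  (0 7 1 2 4 8 3)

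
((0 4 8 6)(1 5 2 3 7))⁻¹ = (0 6 8 4)(1 7 3 2 5)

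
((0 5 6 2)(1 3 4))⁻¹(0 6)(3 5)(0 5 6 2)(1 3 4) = (2 5)(4 6)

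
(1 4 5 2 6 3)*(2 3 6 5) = (1 4 2 5 3)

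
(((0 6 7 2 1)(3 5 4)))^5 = (3 4 5)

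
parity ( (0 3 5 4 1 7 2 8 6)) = even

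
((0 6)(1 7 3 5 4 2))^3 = (0 6)(1 5)(2 3)(4 7)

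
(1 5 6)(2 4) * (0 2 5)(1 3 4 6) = (0 2 6 3 4 5 1)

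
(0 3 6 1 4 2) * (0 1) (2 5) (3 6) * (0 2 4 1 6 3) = (0 3) (2 6) (4 5) 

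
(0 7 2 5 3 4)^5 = (0 4 3 5 2 7)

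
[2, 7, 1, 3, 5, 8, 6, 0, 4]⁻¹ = [7, 2, 0, 3, 8, 4, 6, 1, 5]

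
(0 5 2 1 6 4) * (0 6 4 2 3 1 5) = (1 4 6 2 5 3)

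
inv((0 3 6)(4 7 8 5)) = (0 6 3)(4 5 8 7)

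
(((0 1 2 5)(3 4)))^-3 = (0 1 2 5)(3 4)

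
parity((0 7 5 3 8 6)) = odd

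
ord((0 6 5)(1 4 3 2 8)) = 15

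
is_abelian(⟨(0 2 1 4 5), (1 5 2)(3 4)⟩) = no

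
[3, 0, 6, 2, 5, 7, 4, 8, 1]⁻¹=[1, 8, 3, 0, 6, 4, 2, 5, 7]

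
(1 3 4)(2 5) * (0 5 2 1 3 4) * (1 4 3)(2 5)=(0 2 5 4 1 3)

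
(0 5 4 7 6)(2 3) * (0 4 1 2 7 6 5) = (1 2 3 7 5)(4 6)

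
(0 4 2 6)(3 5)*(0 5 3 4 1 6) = (0 1 6 5 4 2)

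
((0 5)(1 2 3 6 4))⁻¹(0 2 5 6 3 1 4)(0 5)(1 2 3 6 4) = (0 4 6 2 1 5 3)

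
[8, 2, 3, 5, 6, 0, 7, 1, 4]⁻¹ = [5, 7, 1, 2, 8, 3, 4, 6, 0]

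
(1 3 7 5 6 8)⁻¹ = (1 8 6 5 7 3)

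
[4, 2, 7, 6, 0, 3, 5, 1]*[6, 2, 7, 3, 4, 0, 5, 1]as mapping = [0→4, 1→7, 2→1, 3→5, 4→6, 5→3, 6→0, 7→2]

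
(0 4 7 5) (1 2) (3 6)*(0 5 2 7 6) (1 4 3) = (0 3) (1 7 2 4 6) 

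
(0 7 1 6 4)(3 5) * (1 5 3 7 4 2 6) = (0 4)(2 6)(5 7)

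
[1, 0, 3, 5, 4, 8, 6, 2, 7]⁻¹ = [1, 0, 7, 2, 4, 3, 6, 8, 5]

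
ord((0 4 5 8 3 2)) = 6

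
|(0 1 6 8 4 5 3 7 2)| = 9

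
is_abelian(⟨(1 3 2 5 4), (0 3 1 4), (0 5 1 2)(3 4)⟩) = no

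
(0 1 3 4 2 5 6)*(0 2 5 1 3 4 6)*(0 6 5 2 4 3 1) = (0 1 3 5 6 4 2)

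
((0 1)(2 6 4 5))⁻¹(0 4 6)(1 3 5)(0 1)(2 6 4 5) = (0 3 2)(1 5 4)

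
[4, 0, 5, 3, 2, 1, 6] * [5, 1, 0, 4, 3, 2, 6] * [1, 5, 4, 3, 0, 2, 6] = [3, 2, 4, 0, 1, 5, 6]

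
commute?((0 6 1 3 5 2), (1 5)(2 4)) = no:(0 6 1 3 5 2)*(1 5)(2 4) = (0 6 5 4 2)(1 3), (1 5)(2 4)*(0 6 1 3 5 2) = (0 6 1 2 4)(3 5)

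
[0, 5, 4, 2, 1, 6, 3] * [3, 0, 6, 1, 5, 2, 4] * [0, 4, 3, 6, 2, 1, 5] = [6, 3, 1, 5, 0, 2, 4]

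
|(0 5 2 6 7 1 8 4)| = 8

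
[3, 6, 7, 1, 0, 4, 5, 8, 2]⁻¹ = [4, 3, 8, 0, 5, 6, 1, 2, 7]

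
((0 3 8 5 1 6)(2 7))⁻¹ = (0 6 1 5 8 3)(2 7)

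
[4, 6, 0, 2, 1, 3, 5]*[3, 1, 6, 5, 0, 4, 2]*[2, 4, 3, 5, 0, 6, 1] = [2, 3, 5, 1, 4, 6, 0]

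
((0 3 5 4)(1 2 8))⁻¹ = (0 4 5 3)(1 8 2)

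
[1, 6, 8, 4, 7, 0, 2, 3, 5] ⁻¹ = [5, 0, 6, 7, 3, 8, 1, 4, 2] 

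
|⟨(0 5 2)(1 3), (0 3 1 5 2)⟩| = 120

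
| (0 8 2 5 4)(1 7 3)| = 15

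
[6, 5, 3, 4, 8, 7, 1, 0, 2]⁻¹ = [7, 6, 8, 2, 3, 1, 0, 5, 4]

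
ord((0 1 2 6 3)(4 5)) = 10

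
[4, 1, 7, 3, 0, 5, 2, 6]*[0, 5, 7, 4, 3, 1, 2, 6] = [3, 5, 6, 4, 0, 1, 7, 2]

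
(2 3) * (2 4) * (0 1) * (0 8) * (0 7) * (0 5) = (0 1 8 7 5)(2 3 4)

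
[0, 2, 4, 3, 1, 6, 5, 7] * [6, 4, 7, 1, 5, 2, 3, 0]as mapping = [0→6, 1→7, 2→5, 3→1, 4→4, 5→3, 6→2, 7→0]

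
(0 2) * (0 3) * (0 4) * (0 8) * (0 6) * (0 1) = (0 2 3 4 8 6 1)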